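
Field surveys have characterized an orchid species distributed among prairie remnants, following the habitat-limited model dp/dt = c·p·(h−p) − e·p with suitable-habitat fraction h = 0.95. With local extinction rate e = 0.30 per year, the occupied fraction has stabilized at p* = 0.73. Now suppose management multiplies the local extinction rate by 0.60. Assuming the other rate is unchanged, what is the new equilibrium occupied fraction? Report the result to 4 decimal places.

Balance c(h−p*) = e gives c = e/(0.95 − 0.73000) = 0.30/0.22000 = 1.36364.
New p* = 0.95 − e/c = 0.95 − 0.18000/1.36364 = 0.81800.

0.8180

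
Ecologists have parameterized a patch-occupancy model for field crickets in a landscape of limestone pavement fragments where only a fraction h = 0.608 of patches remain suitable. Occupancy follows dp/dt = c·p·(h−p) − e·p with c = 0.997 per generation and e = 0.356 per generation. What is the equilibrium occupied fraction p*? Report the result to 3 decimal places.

0.251

Setting dp/dt = 0 and dividing by p* gives c·(h−p*) = e.
So p* = h − e/c = 0.608 − 0.356/0.997 = 0.608 − 0.3571 = 0.2509.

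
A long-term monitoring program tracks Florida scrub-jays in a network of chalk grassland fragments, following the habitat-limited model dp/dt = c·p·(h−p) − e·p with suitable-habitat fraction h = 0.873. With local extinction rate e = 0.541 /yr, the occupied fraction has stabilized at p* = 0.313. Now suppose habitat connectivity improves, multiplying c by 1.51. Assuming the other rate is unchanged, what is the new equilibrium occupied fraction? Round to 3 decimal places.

Balance c(h−p*) = e gives c = e/(0.873 − 0.31300) = 0.541/0.56000 = 0.96607.
New p* = 0.873 − e/c = 0.873 − 0.54100/1.45877 = 0.50214.

0.502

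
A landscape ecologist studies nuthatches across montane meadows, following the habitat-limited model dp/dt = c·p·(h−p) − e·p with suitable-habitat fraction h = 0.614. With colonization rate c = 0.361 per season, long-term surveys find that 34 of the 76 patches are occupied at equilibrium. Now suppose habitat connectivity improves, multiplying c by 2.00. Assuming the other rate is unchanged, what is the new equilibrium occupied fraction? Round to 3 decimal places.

Observed p* = 34/76 = 0.44737.
Balance c(h−p*) = e gives e = 0.361×(0.614 − 0.44737) = 0.06015.
New p* = 0.614 − e/c = 0.614 − 0.06015/0.72200 = 0.53069.

0.531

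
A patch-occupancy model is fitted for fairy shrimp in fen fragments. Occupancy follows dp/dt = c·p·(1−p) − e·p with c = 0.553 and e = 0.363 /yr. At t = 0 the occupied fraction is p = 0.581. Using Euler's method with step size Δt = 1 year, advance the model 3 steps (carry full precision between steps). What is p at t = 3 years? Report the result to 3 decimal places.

Update rule: p ← p + [c·p·(1−p) − e·p]·Δt with Δt = 1.
p: 0.58100 → 0.50472  (Δp = -0.07628)
p: 0.50472 → 0.45974  (Δp = -0.04498)
p: 0.45974 → 0.43021  (Δp = -0.02953)

0.430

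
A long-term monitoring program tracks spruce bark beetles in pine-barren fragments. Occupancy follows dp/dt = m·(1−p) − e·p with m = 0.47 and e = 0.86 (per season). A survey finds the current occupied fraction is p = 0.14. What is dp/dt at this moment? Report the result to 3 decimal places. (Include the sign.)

0.284

Colonization term: m·(1−p) = 0.47×0.8600 = 0.40420.
Extinction term: e·p = 0.12040.
dp/dt = 0.40420 − 0.12040 = 0.28380.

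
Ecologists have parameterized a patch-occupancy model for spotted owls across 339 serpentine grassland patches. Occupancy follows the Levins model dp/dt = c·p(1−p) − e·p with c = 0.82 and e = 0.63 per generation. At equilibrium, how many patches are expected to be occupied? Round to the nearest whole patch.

p* = 1 − e/c = 1 − 0.63/0.82 = 0.2317.
Expected occupied patches = N × p* = 339 × 0.2317 = 78.55 ≈ 79.

79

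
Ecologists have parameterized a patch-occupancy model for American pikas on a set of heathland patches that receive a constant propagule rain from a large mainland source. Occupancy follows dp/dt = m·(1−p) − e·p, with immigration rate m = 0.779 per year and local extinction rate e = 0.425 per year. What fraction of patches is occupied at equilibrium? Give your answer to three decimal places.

0.647

At equilibrium the propagule rain into empty patches balances local extinction: m(1−p*) = e·p*.
p* = m/(m+e) = 0.779/(0.779+0.425) = 0.779/1.2040 = 0.6470.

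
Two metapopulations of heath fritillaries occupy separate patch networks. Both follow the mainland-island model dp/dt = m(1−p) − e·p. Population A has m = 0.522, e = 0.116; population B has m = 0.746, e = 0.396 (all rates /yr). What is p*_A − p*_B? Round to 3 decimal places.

0.165

A: p*_A = m/(m+e) = 0.522/0.6380 = 0.8182.
B: p*_B = 0.746/1.1420 = 0.6532.
p*_A − p*_B = 0.8182 − 0.6532 = 0.1649.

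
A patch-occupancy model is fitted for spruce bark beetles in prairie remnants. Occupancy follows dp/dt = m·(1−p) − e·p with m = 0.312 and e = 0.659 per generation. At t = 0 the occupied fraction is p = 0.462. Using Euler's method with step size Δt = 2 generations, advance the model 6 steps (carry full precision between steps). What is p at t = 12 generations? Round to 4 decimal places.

0.4196

Update rule: p ← p + [m·(1−p) − e·p]·Δt with Δt = 2.
p: 0.46200 → 0.18880  (Δp = -0.27320)
p: 0.18880 → 0.44615  (Δp = +0.25736)
p: 0.44615 → 0.20372  (Δp = -0.24243)
p: 0.20372 → 0.43209  (Δp = +0.22837)
p: 0.43209 → 0.21697  (Δp = -0.21512)
p: 0.21697 → 0.41962  (Δp = +0.20265)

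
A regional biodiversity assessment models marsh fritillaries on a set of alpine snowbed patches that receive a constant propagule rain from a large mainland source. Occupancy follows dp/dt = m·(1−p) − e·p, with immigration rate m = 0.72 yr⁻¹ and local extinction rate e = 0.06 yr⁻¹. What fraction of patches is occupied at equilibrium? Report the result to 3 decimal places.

0.923

At equilibrium the propagule rain into empty patches balances local extinction: m(1−p*) = e·p*.
p* = m/(m+e) = 0.72/(0.72+0.06) = 0.72/0.7800 = 0.9231.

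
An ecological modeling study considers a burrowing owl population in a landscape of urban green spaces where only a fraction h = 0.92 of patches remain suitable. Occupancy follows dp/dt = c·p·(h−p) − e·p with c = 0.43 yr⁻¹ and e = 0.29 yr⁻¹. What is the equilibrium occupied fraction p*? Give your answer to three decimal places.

0.246

Setting dp/dt = 0 and dividing by p* gives c·(h−p*) = e.
So p* = h − e/c = 0.92 − 0.29/0.43 = 0.92 − 0.6744 = 0.2456.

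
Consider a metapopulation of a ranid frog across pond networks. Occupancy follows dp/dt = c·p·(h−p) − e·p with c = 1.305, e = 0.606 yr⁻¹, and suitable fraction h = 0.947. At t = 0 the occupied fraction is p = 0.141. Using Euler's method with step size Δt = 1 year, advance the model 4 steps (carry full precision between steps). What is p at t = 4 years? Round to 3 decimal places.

Update rule: p ← p + [c·p·(h−p) − e·p]·Δt with Δt = 1.
p: 0.14100 → 0.20386  (Δp = +0.06286)
p: 0.20386 → 0.27803  (Δp = +0.07416)
p: 0.27803 → 0.35226  (Δp = +0.07424)
p: 0.35226 → 0.41219  (Δp = +0.05993)

0.412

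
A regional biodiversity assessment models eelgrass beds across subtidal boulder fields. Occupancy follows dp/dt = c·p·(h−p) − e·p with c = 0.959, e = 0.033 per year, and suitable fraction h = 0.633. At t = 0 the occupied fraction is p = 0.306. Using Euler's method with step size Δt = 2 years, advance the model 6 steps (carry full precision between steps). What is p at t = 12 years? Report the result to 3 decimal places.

0.599

Update rule: p ← p + [c·p·(h−p) − e·p]·Δt with Δt = 2.
step 1: Δp = +0.17172, p = 0.47772
step 2: Δp = +0.11075, p = 0.58847
step 3: Δp = +0.01142, p = 0.59989
step 4: Δp = -0.00150, p = 0.59839
step 5: Δp = +0.00023, p = 0.59862
step 6: Δp = -0.00003, p = 0.59858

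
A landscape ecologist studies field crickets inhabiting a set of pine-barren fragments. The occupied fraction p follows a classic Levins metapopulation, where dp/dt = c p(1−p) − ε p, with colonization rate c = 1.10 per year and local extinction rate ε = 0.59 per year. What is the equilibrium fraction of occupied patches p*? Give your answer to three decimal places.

0.464

Setting dp/dt = 0 and dividing through by p* gives c·(1−p*) = ε.
So p* = 1 − ε/c = 1 − 0.59/1.10 = 1 − 0.5364 = 0.4636.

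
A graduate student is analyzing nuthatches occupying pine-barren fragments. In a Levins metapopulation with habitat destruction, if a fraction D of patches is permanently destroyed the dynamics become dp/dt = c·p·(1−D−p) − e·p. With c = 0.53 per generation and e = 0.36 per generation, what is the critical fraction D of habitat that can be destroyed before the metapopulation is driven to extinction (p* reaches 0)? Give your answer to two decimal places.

0.32

The nontrivial equilibrium is p* = (1−D) − e/c; extinction occurs when this hits zero.
So D_crit = 1 − e/c = 1 − 0.36/0.53 = 1 − 0.6792 = 0.3208.
Note this equals the original equilibrium occupancy — the Levins extinction-debt result.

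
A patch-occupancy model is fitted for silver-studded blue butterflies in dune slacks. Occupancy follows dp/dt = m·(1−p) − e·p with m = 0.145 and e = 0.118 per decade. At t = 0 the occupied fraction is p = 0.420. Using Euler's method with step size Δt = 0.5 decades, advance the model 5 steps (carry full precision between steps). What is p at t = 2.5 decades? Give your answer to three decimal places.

0.486

Update rule: p ← p + [m·(1−p) − e·p]·Δt with Δt = 0.5.
  1  |  dp/dt·Δt = +0.017270  |  p_1 = 0.437270
  2  |  dp/dt·Δt = +0.014999  |  p_2 = 0.452269
  3  |  dp/dt·Δt = +0.013027  |  p_3 = 0.465296
  4  |  dp/dt·Δt = +0.011314  |  p_4 = 0.476609
  5  |  dp/dt·Δt = +0.009826  |  p_5 = 0.486435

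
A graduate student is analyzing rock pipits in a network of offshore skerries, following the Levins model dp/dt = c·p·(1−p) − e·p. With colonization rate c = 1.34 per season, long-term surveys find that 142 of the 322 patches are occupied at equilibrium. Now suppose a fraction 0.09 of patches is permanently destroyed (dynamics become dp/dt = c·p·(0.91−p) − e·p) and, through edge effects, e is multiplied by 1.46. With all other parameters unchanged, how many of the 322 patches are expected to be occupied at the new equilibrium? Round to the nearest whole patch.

Observed p* = 142/322 = 0.44099.
Balance c(1−p*) = e gives e = 1.34×(1 − 0.44099) = 0.74907.
New p* = 0.91 − e/c = 0.91 − 1.09364/1.34000 = 0.09385.
Expected occupied = 322 × 0.09385 = 30.22 ≈ 30.

30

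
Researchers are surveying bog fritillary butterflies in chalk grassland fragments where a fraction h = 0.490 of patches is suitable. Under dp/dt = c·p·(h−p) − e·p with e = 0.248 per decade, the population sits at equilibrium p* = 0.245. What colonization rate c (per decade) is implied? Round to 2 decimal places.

At equilibrium c(h−p*) = e, so c = e/(h−p*).
c = 0.248/(0.490 − 0.245) = 0.248/0.2450 = 1.0122.

1.01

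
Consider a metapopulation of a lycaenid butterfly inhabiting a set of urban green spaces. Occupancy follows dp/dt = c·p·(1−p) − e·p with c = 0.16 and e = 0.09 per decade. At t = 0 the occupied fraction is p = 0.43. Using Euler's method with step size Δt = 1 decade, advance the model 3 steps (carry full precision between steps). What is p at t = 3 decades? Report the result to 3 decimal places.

Update rule: p ← p + [c·p·(1−p) − e·p]·Δt with Δt = 1.
t = 1: p = 0.43000 + (+0.00052) = 0.43052
t = 2: p = 0.43052 + (+0.00048) = 0.43100
t = 3: p = 0.43100 + (+0.00045) = 0.43145

0.431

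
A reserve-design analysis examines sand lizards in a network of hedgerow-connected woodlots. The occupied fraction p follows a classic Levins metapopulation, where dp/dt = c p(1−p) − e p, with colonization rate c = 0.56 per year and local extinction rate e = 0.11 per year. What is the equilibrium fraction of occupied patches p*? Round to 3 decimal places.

Setting dp/dt = 0 and dividing through by p* gives c·(1−p*) = e.
So p* = 1 − e/c = 1 − 0.11/0.56 = 1 − 0.1964 = 0.8036.

0.804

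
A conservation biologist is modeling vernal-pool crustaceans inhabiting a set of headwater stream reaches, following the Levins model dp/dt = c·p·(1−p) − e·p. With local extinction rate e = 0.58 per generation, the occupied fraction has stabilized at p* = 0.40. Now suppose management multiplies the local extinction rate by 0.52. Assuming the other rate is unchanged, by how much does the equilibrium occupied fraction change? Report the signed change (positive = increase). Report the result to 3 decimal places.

Balance c(1−p*) = e gives c = e/(1 − 0.40000) = 0.58/0.60000 = 0.96667.
New p* = 1 − e/c = 1 − 0.30160/0.96667 = 0.68800.
Δp* = 0.68800 − 0.40000 = +0.28800.

0.288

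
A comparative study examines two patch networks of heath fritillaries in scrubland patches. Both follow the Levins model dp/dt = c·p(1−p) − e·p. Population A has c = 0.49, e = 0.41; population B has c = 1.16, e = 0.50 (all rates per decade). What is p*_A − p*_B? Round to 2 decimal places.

A: p*_A = 1 − 0.41/0.49 = 0.1633.
B: p*_B = 1 − 0.50/1.16 = 0.5690.
p*_A − p*_B = 0.1633 − 0.5690 = -0.4057.

-0.41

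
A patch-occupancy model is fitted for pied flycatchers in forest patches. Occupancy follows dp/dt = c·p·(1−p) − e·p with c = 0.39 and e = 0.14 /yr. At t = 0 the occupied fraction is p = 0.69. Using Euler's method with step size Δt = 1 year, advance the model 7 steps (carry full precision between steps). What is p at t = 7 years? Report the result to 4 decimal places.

0.6470

Update rule: p ← p + [c·p·(1−p) − e·p]·Δt with Δt = 1.
p: 0.69000 → 0.67682  (Δp = -0.01318)
p: 0.67682 → 0.66737  (Δp = -0.00945)
p: 0.66737 → 0.66052  (Δp = -0.00686)
p: 0.66052 → 0.65549  (Δp = -0.00502)
p: 0.65549 → 0.65180  (Δp = -0.00370)
p: 0.65180 → 0.64906  (Δp = -0.00274)
p: 0.64906 → 0.64702  (Δp = -0.00203)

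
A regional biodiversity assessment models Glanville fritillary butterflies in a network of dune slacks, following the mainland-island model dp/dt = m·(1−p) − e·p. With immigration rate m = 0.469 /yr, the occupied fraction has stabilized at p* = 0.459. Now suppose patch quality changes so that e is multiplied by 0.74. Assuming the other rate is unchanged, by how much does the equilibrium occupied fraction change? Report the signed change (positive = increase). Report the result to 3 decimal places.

0.075

Balance m(1−p*) = e·p* gives e = m(1−p*)/p* = 0.469×0.54100/0.45900 = 0.55279.
New p* = m/(m+e) = 0.46900/(0.46900+0.40906) = 0.53413.
Δp* = 0.53413 − 0.45900 = +0.07513.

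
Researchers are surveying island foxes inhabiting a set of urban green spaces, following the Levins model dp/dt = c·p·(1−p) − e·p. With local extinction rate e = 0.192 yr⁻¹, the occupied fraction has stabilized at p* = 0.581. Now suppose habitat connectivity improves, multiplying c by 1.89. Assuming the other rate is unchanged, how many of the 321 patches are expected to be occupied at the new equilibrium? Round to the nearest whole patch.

250

Balance c(1−p*) = e gives c = e/(1 − 0.58100) = 0.192/0.41900 = 0.45823.
New p* = 1 − e/c = 1 − 0.19200/0.86605 = 0.77830.
Expected occupied = 321 × 0.77830 = 249.83 ≈ 250.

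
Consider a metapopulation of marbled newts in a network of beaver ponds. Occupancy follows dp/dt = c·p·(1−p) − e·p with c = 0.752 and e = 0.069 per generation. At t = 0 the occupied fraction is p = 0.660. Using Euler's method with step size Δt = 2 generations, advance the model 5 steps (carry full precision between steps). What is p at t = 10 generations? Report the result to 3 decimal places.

0.908

Update rule: p ← p + [c·p·(1−p) − e·p]·Δt with Δt = 2.
t = 2: p = 0.66000 + (+0.24642) = 0.90642
t = 4: p = 0.90642 + (+0.00249) = 0.90891
t = 6: p = 0.90891 + (-0.00091) = 0.90800
t = 8: p = 0.90800 + (+0.00033) = 0.90833
t = 10: p = 0.90833 + (-0.00012) = 0.90821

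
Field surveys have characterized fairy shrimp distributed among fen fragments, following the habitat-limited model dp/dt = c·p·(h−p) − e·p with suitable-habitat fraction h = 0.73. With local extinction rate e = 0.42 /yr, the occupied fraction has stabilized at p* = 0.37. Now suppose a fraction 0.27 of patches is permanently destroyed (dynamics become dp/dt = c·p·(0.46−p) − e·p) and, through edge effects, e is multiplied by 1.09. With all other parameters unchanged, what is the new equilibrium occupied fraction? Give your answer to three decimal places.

0.068

Balance c(h−p*) = e gives c = e/(0.73 − 0.37000) = 0.42/0.36000 = 1.16667.
New p* = 0.46 − e/c = 0.46 − 0.45780/1.16667 = 0.06760.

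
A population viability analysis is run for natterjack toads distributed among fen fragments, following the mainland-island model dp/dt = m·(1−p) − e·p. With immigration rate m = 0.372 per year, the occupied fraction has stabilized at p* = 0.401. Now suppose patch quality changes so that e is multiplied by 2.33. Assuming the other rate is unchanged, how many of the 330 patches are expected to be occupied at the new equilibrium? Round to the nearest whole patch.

Balance m(1−p*) = e·p* gives e = m(1−p*)/p* = 0.372×0.59900/0.40100 = 0.55568.
New p* = m/(m+e) = 0.37200/(0.37200+1.29473) = 0.22319.
Expected occupied = 330 × 0.22319 = 73.65 ≈ 74.

74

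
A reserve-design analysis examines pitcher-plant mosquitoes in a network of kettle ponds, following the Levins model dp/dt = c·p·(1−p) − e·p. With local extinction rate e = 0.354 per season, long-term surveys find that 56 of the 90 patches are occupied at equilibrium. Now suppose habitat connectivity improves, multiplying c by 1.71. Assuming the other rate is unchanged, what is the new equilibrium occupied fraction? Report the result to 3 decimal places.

Observed p* = 56/90 = 0.62222.
Balance c(1−p*) = e gives c = e/(1 − 0.62222) = 0.354/0.37778 = 0.93705.
New p* = 1 − e/c = 1 − 0.35400/1.60236 = 0.77908.

0.779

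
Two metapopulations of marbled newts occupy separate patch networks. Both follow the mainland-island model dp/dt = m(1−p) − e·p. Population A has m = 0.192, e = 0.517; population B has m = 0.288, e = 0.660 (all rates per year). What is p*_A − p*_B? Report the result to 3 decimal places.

A: p*_A = m/(m+e) = 0.192/0.7090 = 0.2708.
B: p*_B = 0.288/0.9480 = 0.3038.
p*_A − p*_B = 0.2708 − 0.3038 = -0.0330.

-0.033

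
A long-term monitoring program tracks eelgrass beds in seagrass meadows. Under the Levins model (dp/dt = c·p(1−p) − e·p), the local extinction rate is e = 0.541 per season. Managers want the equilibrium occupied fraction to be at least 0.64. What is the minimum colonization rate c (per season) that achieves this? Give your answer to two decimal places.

p* = 1 − e/c ≥ 0.64 requires e/c ≤ 0.3600, i.e. c ≥ e/0.3600.
c_min = 0.541/0.3600 = 1.5028.

1.50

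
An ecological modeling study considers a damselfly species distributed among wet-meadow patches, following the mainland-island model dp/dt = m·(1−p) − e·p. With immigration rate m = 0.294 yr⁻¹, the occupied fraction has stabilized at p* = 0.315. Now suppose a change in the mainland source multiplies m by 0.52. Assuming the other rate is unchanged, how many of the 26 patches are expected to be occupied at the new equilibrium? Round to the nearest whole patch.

5

Balance m(1−p*) = e·p* gives e = m(1−p*)/p* = 0.294×0.68500/0.31500 = 0.63933.
New p* = m/(m+e) = 0.15288/(0.15288+0.63933) = 0.19298.
Expected occupied = 26 × 0.19298 = 5.02 ≈ 5.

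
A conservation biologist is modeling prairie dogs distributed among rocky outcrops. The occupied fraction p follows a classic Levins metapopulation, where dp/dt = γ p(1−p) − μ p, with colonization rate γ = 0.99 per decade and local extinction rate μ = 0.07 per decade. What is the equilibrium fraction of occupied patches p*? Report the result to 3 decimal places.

0.929

Setting dp/dt = 0 and dividing through by p* gives γ·(1−p*) = μ.
So p* = 1 − μ/γ = 1 − 0.07/0.99 = 1 − 0.0707 = 0.9293.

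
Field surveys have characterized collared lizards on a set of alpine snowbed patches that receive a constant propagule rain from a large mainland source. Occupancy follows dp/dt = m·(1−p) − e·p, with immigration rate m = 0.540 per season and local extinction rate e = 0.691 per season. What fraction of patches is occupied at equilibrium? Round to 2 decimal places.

0.44

At equilibrium the propagule rain into empty patches balances local extinction: m(1−p*) = e·p*.
p* = m/(m+e) = 0.540/(0.540+0.691) = 0.540/1.2310 = 0.4387.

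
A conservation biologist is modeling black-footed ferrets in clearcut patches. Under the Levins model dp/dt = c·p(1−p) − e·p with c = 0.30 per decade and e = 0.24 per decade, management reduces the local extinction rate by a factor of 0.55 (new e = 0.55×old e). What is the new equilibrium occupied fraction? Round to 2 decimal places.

Before: p* = 1 − 0.24/0.30 = 0.2000.
After the change, c = 0.3, e = 0.132, so p* = 1 − 0.132/0.3 = 0.5600.

0.56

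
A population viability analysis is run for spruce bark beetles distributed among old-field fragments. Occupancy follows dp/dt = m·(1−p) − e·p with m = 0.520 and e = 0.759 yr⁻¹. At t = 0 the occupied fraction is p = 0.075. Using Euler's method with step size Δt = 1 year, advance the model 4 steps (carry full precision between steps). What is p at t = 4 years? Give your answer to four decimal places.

0.4046

Update rule: p ← p + [m·(1−p) − e·p]·Δt with Δt = 1.
  1  |  dp/dt·Δt = +0.424075  |  p_1 = 0.499075
  2  |  dp/dt·Δt = -0.118317  |  p_2 = 0.380758
  3  |  dp/dt·Δt = +0.033010  |  p_3 = 0.413768
  4  |  dp/dt·Δt = -0.009210  |  p_4 = 0.404559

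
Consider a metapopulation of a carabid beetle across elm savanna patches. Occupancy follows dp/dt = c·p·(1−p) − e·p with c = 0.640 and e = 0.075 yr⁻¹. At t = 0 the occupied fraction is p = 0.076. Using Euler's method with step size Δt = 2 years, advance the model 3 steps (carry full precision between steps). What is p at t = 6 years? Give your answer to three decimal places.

0.522

Update rule: p ← p + [c·p·(1−p) − e·p]·Δt with Δt = 2.
  1  |  dp/dt·Δt = +0.078487  |  p_1 = 0.154487
  2  |  dp/dt·Δt = +0.144021  |  p_2 = 0.298508
  3  |  dp/dt·Δt = +0.223257  |  p_3 = 0.521765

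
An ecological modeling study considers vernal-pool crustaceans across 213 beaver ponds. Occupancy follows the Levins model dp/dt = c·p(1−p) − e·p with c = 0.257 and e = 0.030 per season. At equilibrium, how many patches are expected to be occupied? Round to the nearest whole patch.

p* = 1 − e/c = 1 − 0.030/0.257 = 0.8833.
Expected occupied patches = N × p* = 213 × 0.8833 = 188.14 ≈ 188.

188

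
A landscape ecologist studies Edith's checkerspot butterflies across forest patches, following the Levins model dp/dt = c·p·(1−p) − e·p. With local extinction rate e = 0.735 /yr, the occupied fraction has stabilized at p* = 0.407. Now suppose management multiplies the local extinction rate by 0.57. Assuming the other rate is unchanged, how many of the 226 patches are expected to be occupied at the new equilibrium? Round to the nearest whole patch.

Balance c(1−p*) = e gives c = e/(1 − 0.40700) = 0.735/0.59300 = 1.23946.
New p* = 1 − e/c = 1 − 0.41895/1.23946 = 0.66199.
Expected occupied = 226 × 0.66199 = 149.61 ≈ 150.

150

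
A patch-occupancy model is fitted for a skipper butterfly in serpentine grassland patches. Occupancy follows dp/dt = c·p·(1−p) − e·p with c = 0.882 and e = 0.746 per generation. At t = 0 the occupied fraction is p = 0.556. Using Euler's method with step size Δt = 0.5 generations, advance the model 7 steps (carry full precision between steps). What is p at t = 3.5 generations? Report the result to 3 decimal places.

0.264

Update rule: p ← p + [c·p·(1−p) − e·p]·Δt with Δt = 0.5.
p: 0.55600 → 0.45748  (Δp = -0.09852)
p: 0.45748 → 0.39629  (Δp = -0.06119)
p: 0.39629 → 0.35398  (Δp = -0.04231)
p: 0.35398 → 0.32279  (Δp = -0.03119)
p: 0.32279 → 0.29879  (Δp = -0.02400)
p: 0.29879 → 0.27974  (Δp = -0.01905)
p: 0.27974 → 0.26425  (Δp = -0.01549)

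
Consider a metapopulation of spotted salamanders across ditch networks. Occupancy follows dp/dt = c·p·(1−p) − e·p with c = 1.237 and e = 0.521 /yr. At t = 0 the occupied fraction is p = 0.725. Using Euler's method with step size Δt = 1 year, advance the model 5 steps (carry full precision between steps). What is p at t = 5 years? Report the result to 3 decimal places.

0.579

Update rule: p ← p + [c·p·(1−p) − e·p]·Δt with Δt = 1.
  1  |  dp/dt·Δt = -0.131098  |  p_1 = 0.593902
  2  |  dp/dt·Δt = -0.011080  |  p_2 = 0.582822
  3  |  dp/dt·Δt = -0.002885  |  p_3 = 0.579936
  4  |  dp/dt·Δt = -0.000801  |  p_4 = 0.579135
  5  |  dp/dt·Δt = -0.000226  |  p_5 = 0.578909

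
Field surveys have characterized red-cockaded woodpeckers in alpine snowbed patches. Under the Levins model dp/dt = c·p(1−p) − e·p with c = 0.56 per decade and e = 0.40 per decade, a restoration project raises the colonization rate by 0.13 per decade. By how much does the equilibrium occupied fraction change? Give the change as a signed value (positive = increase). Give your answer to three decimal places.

Before: p* = 1 − 0.40/0.56 = 0.2857.
After the change, c = 0.69, e = 0.4, so p* = 1 − 0.4/0.69 = 0.4203.
Δp* = 0.4203 − 0.2857 = +0.1346.

0.135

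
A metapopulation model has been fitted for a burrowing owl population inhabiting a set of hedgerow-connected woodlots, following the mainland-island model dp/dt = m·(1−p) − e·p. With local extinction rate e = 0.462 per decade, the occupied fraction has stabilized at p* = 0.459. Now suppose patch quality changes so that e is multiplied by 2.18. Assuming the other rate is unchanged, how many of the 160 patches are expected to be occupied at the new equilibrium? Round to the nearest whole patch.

45

Balance m(1−p*) = e·p* gives m = e·p*/(1−p*) = 0.462×0.45900/0.54100 = 0.39197.
New p* = m/(m+e) = 0.39197/(0.39197+1.00716) = 0.28015.
Expected occupied = 160 × 0.28015 = 44.82 ≈ 45.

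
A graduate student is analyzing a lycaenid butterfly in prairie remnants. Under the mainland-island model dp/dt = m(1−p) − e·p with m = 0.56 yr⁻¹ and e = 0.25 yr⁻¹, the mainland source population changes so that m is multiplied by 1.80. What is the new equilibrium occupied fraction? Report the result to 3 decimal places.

0.801

Before: p* = 0.56/(0.56+0.25) = 0.6914.
After: m = 1.008, e = 0.25; p* = 1.008/1.2580 = 0.8013.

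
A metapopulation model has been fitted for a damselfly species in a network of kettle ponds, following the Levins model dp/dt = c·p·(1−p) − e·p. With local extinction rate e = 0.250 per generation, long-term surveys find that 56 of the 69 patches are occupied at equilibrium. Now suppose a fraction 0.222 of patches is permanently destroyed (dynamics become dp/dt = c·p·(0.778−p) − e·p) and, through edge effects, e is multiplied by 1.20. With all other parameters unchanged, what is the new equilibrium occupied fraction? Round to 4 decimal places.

0.5519

Observed p* = 56/69 = 0.81159.
Balance c(1−p*) = e gives c = e/(1 − 0.81159) = 0.250/0.18841 = 1.32689.
New p* = 0.778 − e/c = 0.778 − 0.30000/1.32689 = 0.55191.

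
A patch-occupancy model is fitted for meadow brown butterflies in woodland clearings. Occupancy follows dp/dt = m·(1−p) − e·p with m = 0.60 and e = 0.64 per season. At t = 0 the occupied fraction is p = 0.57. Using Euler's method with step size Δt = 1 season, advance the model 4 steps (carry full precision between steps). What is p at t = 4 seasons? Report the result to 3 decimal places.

Update rule: p ← p + [m·(1−p) − e·p]·Δt with Δt = 1.
step 1: Δp = -0.10680, p = 0.46320
step 2: Δp = +0.02563, p = 0.48883
step 3: Δp = -0.00615, p = 0.48268
step 4: Δp = +0.00148, p = 0.48416

0.484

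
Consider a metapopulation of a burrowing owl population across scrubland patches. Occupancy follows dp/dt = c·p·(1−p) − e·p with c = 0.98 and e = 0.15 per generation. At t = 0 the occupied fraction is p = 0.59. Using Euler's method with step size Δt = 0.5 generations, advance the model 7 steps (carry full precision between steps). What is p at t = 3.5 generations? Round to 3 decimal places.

0.836

Update rule: p ← p + [c·p·(1−p) − e·p]·Δt with Δt = 0.5.
p: 0.59000 → 0.66428  (Δp = +0.07428)
p: 0.66428 → 0.72374  (Δp = +0.05945)
p: 0.72374 → 0.76743  (Δp = +0.04369)
p: 0.76743 → 0.79733  (Δp = +0.02990)
p: 0.79733 → 0.81671  (Δp = +0.01938)
p: 0.81671 → 0.82881  (Δp = +0.01210)
p: 0.82881 → 0.83617  (Δp = +0.00736)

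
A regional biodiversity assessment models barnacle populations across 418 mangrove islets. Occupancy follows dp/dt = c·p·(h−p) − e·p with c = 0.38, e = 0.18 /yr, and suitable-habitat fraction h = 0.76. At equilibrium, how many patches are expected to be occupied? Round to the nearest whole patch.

p* = h − e/c = 0.76 − 0.4737 = 0.2863.
Expected occupied patches = N × p* = 418 × 0.2863 = 119.68 ≈ 120.

120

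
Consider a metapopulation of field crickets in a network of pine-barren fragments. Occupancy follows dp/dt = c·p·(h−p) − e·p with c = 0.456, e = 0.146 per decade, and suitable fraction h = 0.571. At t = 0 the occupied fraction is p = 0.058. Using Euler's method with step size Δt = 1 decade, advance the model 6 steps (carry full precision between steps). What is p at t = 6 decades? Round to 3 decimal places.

0.093

Update rule: p ← p + [c·p·(h−p) − e·p]·Δt with Δt = 1.
step 1: Δp = +0.00510, p = 0.06310
step 2: Δp = +0.00540, p = 0.06850
step 3: Δp = +0.00570, p = 0.07420
step 4: Δp = +0.00598, p = 0.08017
step 5: Δp = +0.00624, p = 0.08641
step 6: Δp = +0.00648, p = 0.09289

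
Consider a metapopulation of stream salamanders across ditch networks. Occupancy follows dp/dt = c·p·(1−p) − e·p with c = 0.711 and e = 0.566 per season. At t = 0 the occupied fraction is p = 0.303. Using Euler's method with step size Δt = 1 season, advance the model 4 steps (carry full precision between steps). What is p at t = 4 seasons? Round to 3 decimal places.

0.245

Update rule: p ← p + [c·p·(1−p) − e·p]·Δt with Δt = 1.
t = 1: p = 0.30300 + (-0.02134) = 0.28166
t = 2: p = 0.28166 + (-0.01556) = 0.26609
t = 3: p = 0.26609 + (-0.01176) = 0.25433
t = 4: p = 0.25433 + (-0.00911) = 0.24522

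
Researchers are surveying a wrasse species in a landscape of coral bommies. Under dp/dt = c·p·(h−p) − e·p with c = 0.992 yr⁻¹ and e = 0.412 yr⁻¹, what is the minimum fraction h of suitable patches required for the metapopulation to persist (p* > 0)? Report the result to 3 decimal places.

0.415

p* = h − e/c is positive only when h > e/c.
h_min = e/c = 0.412/0.992 = 0.4153.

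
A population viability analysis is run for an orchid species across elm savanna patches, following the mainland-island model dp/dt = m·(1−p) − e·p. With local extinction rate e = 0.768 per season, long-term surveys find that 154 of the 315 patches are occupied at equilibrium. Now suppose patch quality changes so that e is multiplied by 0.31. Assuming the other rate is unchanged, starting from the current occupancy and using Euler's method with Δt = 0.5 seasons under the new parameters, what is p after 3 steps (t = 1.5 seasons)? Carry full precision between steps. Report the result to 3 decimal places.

0.719

Observed p* = 154/315 = 0.48889.
Balance m(1−p*) = e·p* gives m = e·p*/(1−p*) = 0.768×0.48889/0.51111 = 0.73461.
Starting from p₀ = 0.48889; update p ← p + (dp/dt)·Δt with the new parameters.
t = 0.5: p = 0.48889 + (+0.12954) = 0.61842
t = 1: p = 0.61842 + (+0.06654) = 0.68496
t = 1.5: p = 0.68496 + (+0.03418) = 0.71914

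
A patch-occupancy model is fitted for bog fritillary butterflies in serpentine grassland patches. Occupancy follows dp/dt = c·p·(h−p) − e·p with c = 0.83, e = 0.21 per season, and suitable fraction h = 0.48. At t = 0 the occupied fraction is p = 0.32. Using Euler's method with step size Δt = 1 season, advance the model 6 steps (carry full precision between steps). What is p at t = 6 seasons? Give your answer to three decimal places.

0.246

Update rule: p ← p + [c·p·(h−p) − e·p]·Δt with Δt = 1.
t = 1: p = 0.32000 + (-0.02470) = 0.29530
t = 2: p = 0.29530 + (-0.01674) = 0.27855
t = 3: p = 0.27855 + (-0.01192) = 0.26663
t = 4: p = 0.26663 + (-0.00877) = 0.25786
t = 5: p = 0.25786 + (-0.00661) = 0.25125
t = 6: p = 0.25125 + (-0.00506) = 0.24619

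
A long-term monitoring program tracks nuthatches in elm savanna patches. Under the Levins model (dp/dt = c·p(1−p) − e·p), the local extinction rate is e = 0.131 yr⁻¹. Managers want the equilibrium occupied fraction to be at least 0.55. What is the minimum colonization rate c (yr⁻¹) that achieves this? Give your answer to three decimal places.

0.291

p* = 1 − e/c ≥ 0.55 requires e/c ≤ 0.4500, i.e. c ≥ e/0.4500.
c_min = 0.131/0.4500 = 0.2911.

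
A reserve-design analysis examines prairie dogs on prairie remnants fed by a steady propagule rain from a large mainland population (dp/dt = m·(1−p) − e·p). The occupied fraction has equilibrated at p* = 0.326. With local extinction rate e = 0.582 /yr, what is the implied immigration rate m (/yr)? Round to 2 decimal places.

0.28

At equilibrium m(1−p*) = e·p*, so m = e·p*/(1−p*).
m = 0.582 × 0.326 / 0.6740 = 0.1897/0.6740 = 0.2815.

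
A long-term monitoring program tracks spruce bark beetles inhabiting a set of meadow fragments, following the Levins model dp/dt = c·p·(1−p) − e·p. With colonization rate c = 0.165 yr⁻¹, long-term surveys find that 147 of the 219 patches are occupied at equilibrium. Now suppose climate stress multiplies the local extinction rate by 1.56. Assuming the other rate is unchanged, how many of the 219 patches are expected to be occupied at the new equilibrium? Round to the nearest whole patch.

107

Observed p* = 147/219 = 0.67123.
Balance c(1−p*) = e gives e = 0.165×(1 − 0.67123) = 0.05425.
New p* = 1 − e/c = 1 − 0.08463/0.16500 = 0.48709.
Expected occupied = 219 × 0.48709 = 106.67 ≈ 107.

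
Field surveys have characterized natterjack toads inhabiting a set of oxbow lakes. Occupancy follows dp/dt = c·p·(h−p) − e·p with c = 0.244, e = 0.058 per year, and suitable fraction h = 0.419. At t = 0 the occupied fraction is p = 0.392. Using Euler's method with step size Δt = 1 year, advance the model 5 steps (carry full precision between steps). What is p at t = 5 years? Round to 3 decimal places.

Update rule: p ← p + [c·p·(h−p) − e·p]·Δt with Δt = 1.
  1  |  dp/dt·Δt = -0.020154  |  p_1 = 0.371846
  2  |  dp/dt·Δt = -0.017289  |  p_2 = 0.354558
  3  |  dp/dt·Δt = -0.014989  |  p_3 = 0.339568
  4  |  dp/dt·Δt = -0.013114  |  p_4 = 0.326455
  5  |  dp/dt·Δt = -0.011563  |  p_5 = 0.314892

0.315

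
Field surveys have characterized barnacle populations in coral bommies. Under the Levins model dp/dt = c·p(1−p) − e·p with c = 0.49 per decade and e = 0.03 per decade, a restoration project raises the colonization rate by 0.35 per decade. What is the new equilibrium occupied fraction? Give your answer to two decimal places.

Before: p* = 1 − 0.03/0.49 = 0.9388.
After the change, c = 0.84, e = 0.03, so p* = 1 − 0.03/0.84 = 0.9643.

0.96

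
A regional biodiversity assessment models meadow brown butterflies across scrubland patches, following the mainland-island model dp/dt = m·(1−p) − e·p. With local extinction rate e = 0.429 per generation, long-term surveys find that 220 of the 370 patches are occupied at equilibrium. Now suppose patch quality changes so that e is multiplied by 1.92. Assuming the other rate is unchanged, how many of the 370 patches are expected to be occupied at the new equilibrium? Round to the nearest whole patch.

Observed p* = 220/370 = 0.59459.
Balance m(1−p*) = e·p* gives m = e·p*/(1−p*) = 0.429×0.59459/0.40541 = 0.62919.
New p* = m/(m+e) = 0.62919/(0.62919+0.82368) = 0.43307.
Expected occupied = 370 × 0.43307 = 160.24 ≈ 160.

160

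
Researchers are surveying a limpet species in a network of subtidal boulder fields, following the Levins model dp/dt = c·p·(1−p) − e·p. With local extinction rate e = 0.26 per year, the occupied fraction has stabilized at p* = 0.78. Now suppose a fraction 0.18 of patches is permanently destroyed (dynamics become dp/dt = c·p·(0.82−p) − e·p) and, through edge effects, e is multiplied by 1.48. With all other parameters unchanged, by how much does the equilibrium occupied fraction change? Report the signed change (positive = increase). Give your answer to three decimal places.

-0.286

Balance c(1−p*) = e gives c = e/(1 − 0.78000) = 0.26/0.22000 = 1.18182.
New p* = 0.82 − e/c = 0.82 − 0.38480/1.18182 = 0.49440.
Δp* = 0.49440 − 0.78000 = -0.28560.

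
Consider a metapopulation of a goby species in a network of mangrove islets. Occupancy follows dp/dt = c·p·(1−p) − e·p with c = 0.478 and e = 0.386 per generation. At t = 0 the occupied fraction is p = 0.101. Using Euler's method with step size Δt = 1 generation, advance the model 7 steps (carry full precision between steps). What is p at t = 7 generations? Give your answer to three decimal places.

Update rule: p ← p + [c·p·(1−p) − e·p]·Δt with Δt = 1.
t = 1: p = 0.10100 + (+0.00442) = 0.10542
t = 2: p = 0.10542 + (+0.00439) = 0.10980
t = 3: p = 0.10980 + (+0.00434) = 0.11414
t = 4: p = 0.11414 + (+0.00427) = 0.11841
t = 5: p = 0.11841 + (+0.00419) = 0.12261
t = 6: p = 0.12261 + (+0.00409) = 0.12670
t = 7: p = 0.12670 + (+0.00398) = 0.13068

0.131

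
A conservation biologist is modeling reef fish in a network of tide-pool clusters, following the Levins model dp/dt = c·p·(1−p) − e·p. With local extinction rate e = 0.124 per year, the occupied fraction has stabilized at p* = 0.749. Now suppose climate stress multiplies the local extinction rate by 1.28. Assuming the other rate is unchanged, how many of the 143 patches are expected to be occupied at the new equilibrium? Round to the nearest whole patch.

97

Balance c(1−p*) = e gives c = e/(1 − 0.74900) = 0.124/0.25100 = 0.49402.
New p* = 1 − e/c = 1 − 0.15872/0.49402 = 0.67872.
Expected occupied = 143 × 0.67872 = 97.06 ≈ 97.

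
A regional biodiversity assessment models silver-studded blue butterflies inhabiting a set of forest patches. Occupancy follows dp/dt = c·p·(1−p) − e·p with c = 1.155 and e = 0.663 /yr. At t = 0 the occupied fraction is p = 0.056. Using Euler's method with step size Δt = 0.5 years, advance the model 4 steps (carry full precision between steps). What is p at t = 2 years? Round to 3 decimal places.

Update rule: p ← p + [c·p·(1−p) − e·p]·Δt with Δt = 0.5.
  1  |  dp/dt·Δt = +0.011965  |  p_1 = 0.067965
  2  |  dp/dt·Δt = +0.014052  |  p_2 = 0.082017
  3  |  dp/dt·Δt = +0.016291  |  p_3 = 0.098308
  4  |  dp/dt·Δt = +0.018603  |  p_4 = 0.116911

0.117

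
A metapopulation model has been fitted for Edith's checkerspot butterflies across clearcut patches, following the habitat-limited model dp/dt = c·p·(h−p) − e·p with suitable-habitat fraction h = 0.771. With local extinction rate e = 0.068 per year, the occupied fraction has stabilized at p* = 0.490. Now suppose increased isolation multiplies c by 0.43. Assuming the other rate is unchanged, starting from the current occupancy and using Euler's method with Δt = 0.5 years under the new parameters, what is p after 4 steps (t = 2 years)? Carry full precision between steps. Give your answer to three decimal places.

0.454

Balance c(h−p*) = e gives c = e/(0.771 − 0.49000) = 0.068/0.28100 = 0.24199.
Starting from p₀ = 0.49000; update p ← p + (dp/dt)·Δt with the new parameters.
step 1: Δp = -0.00950, p = 0.48050
step 2: Δp = -0.00907, p = 0.47143
step 3: Δp = -0.00868, p = 0.46275
step 4: Δp = -0.00831, p = 0.45444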